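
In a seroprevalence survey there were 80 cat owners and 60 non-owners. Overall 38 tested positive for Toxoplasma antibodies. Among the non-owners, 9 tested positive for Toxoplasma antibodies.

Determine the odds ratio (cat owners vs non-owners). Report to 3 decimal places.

3.222

cat owners with the outcome: 38 − 9 = 29
cat owners without the outcome: 80 − 29 = 51
non-owners without the outcome: 60 − 9 = 51
OR = (29 × 51) / (51 × 9) = 1479/459 ≈ 3.222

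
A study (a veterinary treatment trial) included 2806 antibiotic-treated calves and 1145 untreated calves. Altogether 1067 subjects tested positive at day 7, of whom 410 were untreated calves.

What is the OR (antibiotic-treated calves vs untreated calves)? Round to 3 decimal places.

antibiotic-treated calves with the outcome: 1067 − 410 = 657
antibiotic-treated calves without the outcome: 2806 − 657 = 2149
untreated calves without the outcome: 1145 − 410 = 735
OR = (657 × 735) / (2149 × 410) = 482895/881090 ≈ 0.548

OR ≈ 0.548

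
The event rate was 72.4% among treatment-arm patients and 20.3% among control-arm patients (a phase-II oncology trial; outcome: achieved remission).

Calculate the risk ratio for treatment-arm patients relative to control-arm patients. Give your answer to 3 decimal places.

RR = 0.7240 / 0.2030 = 3.567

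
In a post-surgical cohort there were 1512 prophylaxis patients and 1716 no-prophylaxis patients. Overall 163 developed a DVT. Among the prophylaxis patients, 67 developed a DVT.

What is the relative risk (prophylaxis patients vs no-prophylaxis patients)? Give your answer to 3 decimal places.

RR: 0.792

prophylaxis patients without the outcome: 1512 − 67 = 1445
no-prophylaxis patients with the outcome: 163 − 67 = 96
no-prophylaxis patients without the outcome: 1716 − 96 = 1620
risk, prophylaxis patients = 67/1512 = 0.04431
risk, no-prophylaxis patients = 96/1716 = 0.05594
RR = 0.04431 / 0.05594 = 0.792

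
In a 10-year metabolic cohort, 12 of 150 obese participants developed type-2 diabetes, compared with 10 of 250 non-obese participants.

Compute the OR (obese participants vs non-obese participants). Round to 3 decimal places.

OR = (12 × 240) / (138 × 10) = 2880/1380 ≈ 2.087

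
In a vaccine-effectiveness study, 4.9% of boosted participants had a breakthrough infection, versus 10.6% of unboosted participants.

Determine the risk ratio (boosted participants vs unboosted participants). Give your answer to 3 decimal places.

RR = 0.04900 / 0.10600 = 0.462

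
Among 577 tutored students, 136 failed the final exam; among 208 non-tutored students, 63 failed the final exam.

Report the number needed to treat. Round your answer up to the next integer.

risk, tutored students = 136/577 = 0.235702
risk, non-tutored students = 63/208 = 0.302885
absolute risk difference = 0.067183
1 / 0.067183 = 14.885 → round up → 15

15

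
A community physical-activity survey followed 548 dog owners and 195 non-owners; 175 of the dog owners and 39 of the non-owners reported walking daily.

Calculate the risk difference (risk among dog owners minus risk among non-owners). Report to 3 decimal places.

RD: 0.119

risk, dog owners = 175/548 = 0.3193
risk, non-owners = 39/195 = 0.2000
risk difference = 0.3193 − 0.2000 = 0.119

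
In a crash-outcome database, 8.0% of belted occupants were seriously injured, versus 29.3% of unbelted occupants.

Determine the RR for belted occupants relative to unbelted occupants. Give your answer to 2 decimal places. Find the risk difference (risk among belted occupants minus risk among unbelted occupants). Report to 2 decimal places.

RR = 0.27; RD = -0.21

RR = 0.0800 / 0.2930 = 0.27
risk difference = 0.0800 − 0.2930 = -0.21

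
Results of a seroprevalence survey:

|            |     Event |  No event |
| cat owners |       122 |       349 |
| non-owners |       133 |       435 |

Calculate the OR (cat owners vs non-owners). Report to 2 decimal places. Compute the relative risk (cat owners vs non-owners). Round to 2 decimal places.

OR = 1.14; RR = 1.11

odds, cat owners = 122/349 = 0.3496
odds, non-owners = 133/435 = 0.3057
OR = 0.3496 / 0.3057 = 1.14
risk, cat owners = 122/471 = 0.2590
risk, non-owners = 133/568 = 0.2342
RR = 0.2590 / 0.2342 = 1.11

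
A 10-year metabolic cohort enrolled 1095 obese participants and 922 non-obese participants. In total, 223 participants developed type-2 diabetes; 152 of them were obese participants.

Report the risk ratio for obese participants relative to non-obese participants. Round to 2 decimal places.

1.80

obese participants without the outcome: 1095 − 152 = 943
non-obese participants with the outcome: 223 − 152 = 71
non-obese participants without the outcome: 922 − 71 = 851
risk, obese participants = 152/1095 = 0.1388
risk, non-obese participants = 71/922 = 0.0770
RR = 0.1388 / 0.0770 = 1.80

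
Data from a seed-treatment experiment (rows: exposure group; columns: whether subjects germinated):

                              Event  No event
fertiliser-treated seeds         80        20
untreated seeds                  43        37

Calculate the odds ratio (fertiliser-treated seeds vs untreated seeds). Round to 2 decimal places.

odds, fertiliser-treated seeds = 80/20 = 4.0000
odds, untreated seeds = 43/37 = 1.1622
OR = 4.0000 / 1.1622 = 3.44

3.44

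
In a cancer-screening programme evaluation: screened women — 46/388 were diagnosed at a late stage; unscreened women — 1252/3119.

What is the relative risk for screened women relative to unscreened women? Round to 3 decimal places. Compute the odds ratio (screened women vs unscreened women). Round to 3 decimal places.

risk, screened women = 46/388 = 0.1186
risk, unscreened women = 1252/3119 = 0.4014
RR = 0.1186 / 0.4014 = 0.295
odds, screened women = 46/342 = 0.1345
odds, unscreened women = 1252/1867 = 0.6706
OR = 0.1345 / 0.6706 = 0.201

RR = 0.295; OR = 0.201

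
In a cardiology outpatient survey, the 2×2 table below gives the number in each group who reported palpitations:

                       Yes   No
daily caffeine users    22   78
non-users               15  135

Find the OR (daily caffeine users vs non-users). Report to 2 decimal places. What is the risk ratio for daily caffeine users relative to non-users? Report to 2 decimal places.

odds, daily caffeine users = 22/78 = 0.2821
odds, non-users = 15/135 = 0.1111
OR = 0.2821 / 0.1111 = 2.54
risk, daily caffeine users = 22/100 = 0.2200
risk, non-users = 15/150 = 0.1000
RR = 0.2200 / 0.1000 = 2.20

OR = 2.54; RR = 2.20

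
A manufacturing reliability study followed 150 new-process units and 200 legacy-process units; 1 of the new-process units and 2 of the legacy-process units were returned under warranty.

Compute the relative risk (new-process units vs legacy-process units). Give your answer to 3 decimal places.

risk, new-process units = 1/150 = 0.00667
risk, legacy-process units = 2/200 = 0.01000
RR = 0.00667 / 0.01000 = 0.667

RR: 0.667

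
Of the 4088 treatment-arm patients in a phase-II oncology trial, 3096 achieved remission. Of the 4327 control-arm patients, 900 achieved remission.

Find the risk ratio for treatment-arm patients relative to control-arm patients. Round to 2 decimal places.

3.64

risk, treatment-arm patients = 3096/4088 = 0.7573
risk, control-arm patients = 900/4327 = 0.2080
RR = 0.7573 / 0.2080 = 3.64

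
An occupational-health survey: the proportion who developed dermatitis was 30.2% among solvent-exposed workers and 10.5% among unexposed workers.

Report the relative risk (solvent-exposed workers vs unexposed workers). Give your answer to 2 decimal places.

RR = 0.3020 / 0.1050 = 2.88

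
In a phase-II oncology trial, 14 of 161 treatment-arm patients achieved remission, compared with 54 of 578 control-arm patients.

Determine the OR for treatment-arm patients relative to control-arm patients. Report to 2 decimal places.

OR = (14 × 524) / (147 × 54) = 7336/7938 ≈ 0.92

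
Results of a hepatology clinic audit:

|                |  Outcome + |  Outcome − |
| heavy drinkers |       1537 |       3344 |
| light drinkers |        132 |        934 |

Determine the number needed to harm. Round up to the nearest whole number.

6

risk, heavy drinkers = 1537/4881 = 0.314894
risk, light drinkers = 132/1066 = 0.123827
absolute risk difference = 0.191067
1 / 0.191067 = 5.234 → round up → 6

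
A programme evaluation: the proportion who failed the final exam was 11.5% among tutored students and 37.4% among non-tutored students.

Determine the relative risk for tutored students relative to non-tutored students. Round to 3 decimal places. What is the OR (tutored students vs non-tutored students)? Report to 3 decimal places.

RR = 0.307; OR = 0.217

RR = 0.1150 / 0.3740 = 0.307
odds, tutored students = 0.1150/0.8850 = 0.1299
odds, non-tutored students = 0.3740/0.6260 = 0.5974
OR = 0.1299 / 0.5974 = 0.217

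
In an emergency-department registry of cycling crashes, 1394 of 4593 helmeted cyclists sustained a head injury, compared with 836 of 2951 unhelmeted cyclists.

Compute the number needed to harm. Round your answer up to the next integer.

50

risk, helmeted cyclists = 1394/4593 = 0.303505
risk, unhelmeted cyclists = 836/2951 = 0.283294
absolute risk difference = 0.020212
1 / 0.020212 = 49.476 → round up → 50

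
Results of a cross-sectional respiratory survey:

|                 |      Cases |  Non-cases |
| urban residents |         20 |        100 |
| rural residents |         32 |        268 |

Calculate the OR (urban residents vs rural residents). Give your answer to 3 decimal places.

odds, urban residents = 20/100 = 0.2000
odds, rural residents = 32/268 = 0.1194
OR = 0.2000 / 0.1194 = 1.675

1.675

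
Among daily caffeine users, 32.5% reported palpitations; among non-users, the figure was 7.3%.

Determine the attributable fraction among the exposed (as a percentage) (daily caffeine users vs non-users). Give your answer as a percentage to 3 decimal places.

AR% = (0.3250 − 0.0730) / 0.3250 = 0.7754 → 77.538%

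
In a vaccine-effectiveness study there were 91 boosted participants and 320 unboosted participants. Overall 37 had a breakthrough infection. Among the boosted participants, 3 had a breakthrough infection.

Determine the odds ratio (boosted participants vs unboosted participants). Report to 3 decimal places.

boosted participants without the outcome: 91 − 3 = 88
unboosted participants with the outcome: 37 − 3 = 34
unboosted participants without the outcome: 320 − 34 = 286
odds, boosted participants = 3/88 = 0.03409
odds, unboosted participants = 34/286 = 0.11888
OR = 0.03409 / 0.11888 = 0.287

0.287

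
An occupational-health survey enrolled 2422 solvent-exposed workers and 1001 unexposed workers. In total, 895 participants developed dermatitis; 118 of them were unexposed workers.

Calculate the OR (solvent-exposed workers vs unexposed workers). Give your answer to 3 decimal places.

OR: 3.535

solvent-exposed workers with the outcome: 895 − 118 = 777
solvent-exposed workers without the outcome: 2422 − 777 = 1645
unexposed workers without the outcome: 1001 − 118 = 883
OR = (777 × 883) / (1645 × 118) = 686091/194110 ≈ 3.535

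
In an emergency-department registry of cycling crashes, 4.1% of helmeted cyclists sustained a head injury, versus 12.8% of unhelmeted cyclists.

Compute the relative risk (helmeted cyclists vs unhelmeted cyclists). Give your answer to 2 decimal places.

RR = 0.04100 / 0.12800 = 0.32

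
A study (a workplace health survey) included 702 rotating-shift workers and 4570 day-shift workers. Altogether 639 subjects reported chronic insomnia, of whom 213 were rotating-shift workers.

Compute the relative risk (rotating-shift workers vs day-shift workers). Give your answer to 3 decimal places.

3.255

rotating-shift workers without the outcome: 702 − 213 = 489
day-shift workers with the outcome: 639 − 213 = 426
day-shift workers without the outcome: 4570 − 426 = 4144
risk, rotating-shift workers = 213/702 = 0.3034
risk, day-shift workers = 426/4570 = 0.0932
RR = 0.3034 / 0.0932 = 3.255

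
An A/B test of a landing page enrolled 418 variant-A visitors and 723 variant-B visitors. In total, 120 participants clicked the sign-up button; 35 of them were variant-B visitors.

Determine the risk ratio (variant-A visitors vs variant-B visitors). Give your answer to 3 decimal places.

RR = 4.201

variant-A visitors with the outcome: 120 − 35 = 85
variant-A visitors without the outcome: 418 − 85 = 333
variant-B visitors without the outcome: 723 − 35 = 688
risk, variant-A visitors = 85/418 = 0.20335
risk, variant-B visitors = 35/723 = 0.04841
RR = 0.20335 / 0.04841 = 4.201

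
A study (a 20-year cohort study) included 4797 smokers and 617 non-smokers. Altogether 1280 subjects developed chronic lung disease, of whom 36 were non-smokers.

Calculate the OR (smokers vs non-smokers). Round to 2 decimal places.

OR: 5.65

smokers with the outcome: 1280 − 36 = 1244
smokers without the outcome: 4797 − 1244 = 3553
non-smokers without the outcome: 617 − 36 = 581
OR = (1244 × 581) / (3553 × 36) = 722764/127908 ≈ 5.65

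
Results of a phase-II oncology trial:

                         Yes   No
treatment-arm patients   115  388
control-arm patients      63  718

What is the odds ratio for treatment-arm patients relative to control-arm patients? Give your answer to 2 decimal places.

odds, treatment-arm patients = 115/388 = 0.2964
odds, control-arm patients = 63/718 = 0.0877
OR = 0.2964 / 0.0877 = 3.38

OR: 3.38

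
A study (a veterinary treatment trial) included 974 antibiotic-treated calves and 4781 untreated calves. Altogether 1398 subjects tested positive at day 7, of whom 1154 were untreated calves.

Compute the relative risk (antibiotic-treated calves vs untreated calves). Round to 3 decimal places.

1.038

antibiotic-treated calves with the outcome: 1398 − 1154 = 244
antibiotic-treated calves without the outcome: 974 − 244 = 730
untreated calves without the outcome: 4781 − 1154 = 3627
risk, antibiotic-treated calves = 244/974 = 0.2505
risk, untreated calves = 1154/4781 = 0.2414
RR = 0.2505 / 0.2414 = 1.038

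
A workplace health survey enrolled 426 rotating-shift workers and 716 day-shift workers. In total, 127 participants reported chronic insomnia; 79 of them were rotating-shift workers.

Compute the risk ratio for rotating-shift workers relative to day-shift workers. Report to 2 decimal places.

rotating-shift workers without the outcome: 426 − 79 = 347
day-shift workers with the outcome: 127 − 79 = 48
day-shift workers without the outcome: 716 − 48 = 668
risk, rotating-shift workers = 79/426 = 0.1854
risk, day-shift workers = 48/716 = 0.0670
RR = 0.1854 / 0.0670 = 2.77

2.77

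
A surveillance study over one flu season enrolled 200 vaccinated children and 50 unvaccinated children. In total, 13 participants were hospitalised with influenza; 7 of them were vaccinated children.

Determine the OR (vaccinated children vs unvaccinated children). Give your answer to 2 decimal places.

0.27

vaccinated children without the outcome: 200 − 7 = 193
unvaccinated children with the outcome: 13 − 7 = 6
unvaccinated children without the outcome: 50 − 6 = 44
odds, vaccinated children = 7/193 = 0.03627
odds, unvaccinated children = 6/44 = 0.13636
OR = 0.03627 / 0.13636 = 0.27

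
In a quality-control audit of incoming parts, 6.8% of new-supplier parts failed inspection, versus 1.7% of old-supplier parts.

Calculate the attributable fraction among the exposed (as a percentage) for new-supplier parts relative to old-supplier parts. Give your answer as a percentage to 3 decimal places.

AR% = (0.06800 − 0.01700) / 0.06800 = 0.7500 → 75.000%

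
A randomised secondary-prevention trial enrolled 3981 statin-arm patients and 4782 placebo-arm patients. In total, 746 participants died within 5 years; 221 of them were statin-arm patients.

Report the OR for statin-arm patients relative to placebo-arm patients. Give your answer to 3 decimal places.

OR ≈ 0.477

statin-arm patients without the outcome: 3981 − 221 = 3760
placebo-arm patients with the outcome: 746 − 221 = 525
placebo-arm patients without the outcome: 4782 − 525 = 4257
OR = (221 × 4257) / (3760 × 525) = 940797/1974000 ≈ 0.477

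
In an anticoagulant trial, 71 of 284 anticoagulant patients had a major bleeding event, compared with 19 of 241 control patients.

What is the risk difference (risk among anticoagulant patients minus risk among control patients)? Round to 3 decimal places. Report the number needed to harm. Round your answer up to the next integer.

risk, anticoagulant patients = 71/284 = 0.2500
risk, control patients = 19/241 = 0.0788
risk difference = 0.2500 − 0.0788 = 0.171
absolute risk difference = 0.171162
1 / 0.171162 = 5.842 → round up → 6

RD = 0.171; NNH = 6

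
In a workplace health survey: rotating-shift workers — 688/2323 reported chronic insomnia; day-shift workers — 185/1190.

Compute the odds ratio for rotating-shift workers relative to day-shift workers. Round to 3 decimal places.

OR = (688 × 1005) / (1635 × 185) = 691440/302475 ≈ 2.286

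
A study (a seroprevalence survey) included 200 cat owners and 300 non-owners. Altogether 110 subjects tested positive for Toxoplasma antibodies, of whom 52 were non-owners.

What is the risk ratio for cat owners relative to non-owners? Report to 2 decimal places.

1.67

cat owners with the outcome: 110 − 52 = 58
cat owners without the outcome: 200 − 58 = 142
non-owners without the outcome: 300 − 52 = 248
risk, cat owners = 58/200 = 0.2900
risk, non-owners = 52/300 = 0.1733
RR = 0.2900 / 0.1733 = 1.67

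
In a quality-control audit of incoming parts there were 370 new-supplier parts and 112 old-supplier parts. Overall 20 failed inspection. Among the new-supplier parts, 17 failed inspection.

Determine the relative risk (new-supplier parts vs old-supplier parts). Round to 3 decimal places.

1.715

new-supplier parts without the outcome: 370 − 17 = 353
old-supplier parts with the outcome: 20 − 17 = 3
old-supplier parts without the outcome: 112 − 3 = 109
risk, new-supplier parts = 17/370 = 0.04595
risk, old-supplier parts = 3/112 = 0.02679
RR = 0.04595 / 0.02679 = 1.715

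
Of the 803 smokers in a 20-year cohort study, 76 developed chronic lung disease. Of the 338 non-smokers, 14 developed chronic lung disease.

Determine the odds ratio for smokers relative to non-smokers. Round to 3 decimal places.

OR = (76 × 324) / (727 × 14) = 24624/10178 ≈ 2.419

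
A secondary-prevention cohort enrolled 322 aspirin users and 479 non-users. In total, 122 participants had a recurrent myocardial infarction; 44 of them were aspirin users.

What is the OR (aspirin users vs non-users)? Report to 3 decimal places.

0.814

aspirin users without the outcome: 322 − 44 = 278
non-users with the outcome: 122 − 44 = 78
non-users without the outcome: 479 − 78 = 401
OR = (44 × 401) / (278 × 78) = 17644/21684 ≈ 0.814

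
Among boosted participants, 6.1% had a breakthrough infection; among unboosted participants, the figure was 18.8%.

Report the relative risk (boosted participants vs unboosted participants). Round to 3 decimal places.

RR = 0.0610 / 0.1880 = 0.324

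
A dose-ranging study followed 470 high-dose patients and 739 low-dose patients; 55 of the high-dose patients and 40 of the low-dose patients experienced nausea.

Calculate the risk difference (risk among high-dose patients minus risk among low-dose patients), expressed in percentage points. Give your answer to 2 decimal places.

risk, high-dose patients = 55/470 = 0.1170
risk, low-dose patients = 40/739 = 0.0541
risk difference = 0.1170 − 0.0541 = 0.0629 → 6.29 percentage points

RD: 6.29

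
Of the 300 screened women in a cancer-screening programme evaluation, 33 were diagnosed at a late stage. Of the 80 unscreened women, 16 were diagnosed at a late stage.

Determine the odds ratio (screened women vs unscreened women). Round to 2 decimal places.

0.49

odds, screened women = 33/267 = 0.1236
odds, unscreened women = 16/64 = 0.2500
OR = 0.1236 / 0.2500 = 0.49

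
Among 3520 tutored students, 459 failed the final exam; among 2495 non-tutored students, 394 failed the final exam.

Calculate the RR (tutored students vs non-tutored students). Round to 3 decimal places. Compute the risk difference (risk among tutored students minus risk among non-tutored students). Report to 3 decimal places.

risk, tutored students = 459/3520 = 0.1304
risk, non-tutored students = 394/2495 = 0.1579
RR = 0.1304 / 0.1579 = 0.826
risk difference = 0.1304 − 0.1579 = -0.028

RR = 0.826; RD = -0.028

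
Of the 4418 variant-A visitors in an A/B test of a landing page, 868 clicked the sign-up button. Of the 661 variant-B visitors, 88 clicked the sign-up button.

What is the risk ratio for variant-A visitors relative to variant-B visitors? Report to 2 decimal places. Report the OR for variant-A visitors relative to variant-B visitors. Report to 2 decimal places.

risk, variant-A visitors = 868/4418 = 0.1965
risk, variant-B visitors = 88/661 = 0.1331
RR = 0.1965 / 0.1331 = 1.48
OR = (868 × 573) / (3550 × 88) = 497364/312400 ≈ 1.59

RR = 1.48; OR = 1.59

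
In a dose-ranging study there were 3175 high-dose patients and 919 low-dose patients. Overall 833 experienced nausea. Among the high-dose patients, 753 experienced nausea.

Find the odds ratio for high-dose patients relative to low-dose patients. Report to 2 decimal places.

high-dose patients without the outcome: 3175 − 753 = 2422
low-dose patients with the outcome: 833 − 753 = 80
low-dose patients without the outcome: 919 − 80 = 839
OR = (753 × 839) / (2422 × 80) = 631767/193760 ≈ 3.26

3.26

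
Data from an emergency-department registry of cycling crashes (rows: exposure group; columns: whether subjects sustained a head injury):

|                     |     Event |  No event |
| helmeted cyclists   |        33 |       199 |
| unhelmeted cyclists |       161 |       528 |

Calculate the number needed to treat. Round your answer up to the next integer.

risk, helmeted cyclists = 33/232 = 0.142241
risk, unhelmeted cyclists = 161/689 = 0.233672
absolute risk difference = 0.091431
1 / 0.091431 = 10.937 → round up → 11

11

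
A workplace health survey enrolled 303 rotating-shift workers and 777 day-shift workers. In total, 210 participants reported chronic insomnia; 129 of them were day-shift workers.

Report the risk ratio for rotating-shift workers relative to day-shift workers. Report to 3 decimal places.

1.610

rotating-shift workers with the outcome: 210 − 129 = 81
rotating-shift workers without the outcome: 303 − 81 = 222
day-shift workers without the outcome: 777 − 129 = 648
risk, rotating-shift workers = 81/303 = 0.2673
risk, day-shift workers = 129/777 = 0.1660
RR = 0.2673 / 0.1660 = 1.610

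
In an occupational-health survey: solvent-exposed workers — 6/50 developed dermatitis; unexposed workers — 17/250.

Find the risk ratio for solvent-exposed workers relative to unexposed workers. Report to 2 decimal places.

1.76

risk, solvent-exposed workers = 6/50 = 0.1200
risk, unexposed workers = 17/250 = 0.0680
RR = 0.1200 / 0.0680 = 1.76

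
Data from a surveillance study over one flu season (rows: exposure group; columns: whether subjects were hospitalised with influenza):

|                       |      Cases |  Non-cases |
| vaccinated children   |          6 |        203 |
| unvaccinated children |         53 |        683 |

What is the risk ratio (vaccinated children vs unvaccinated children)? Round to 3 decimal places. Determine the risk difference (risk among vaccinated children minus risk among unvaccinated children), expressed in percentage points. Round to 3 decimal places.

risk, vaccinated children = 6/209 = 0.02871
risk, unvaccinated children = 53/736 = 0.07201
RR = 0.02871 / 0.07201 = 0.399
risk difference = 0.02871 − 0.07201 = -0.04330 → -4.330 percentage points

RR = 0.399; RD = -4.330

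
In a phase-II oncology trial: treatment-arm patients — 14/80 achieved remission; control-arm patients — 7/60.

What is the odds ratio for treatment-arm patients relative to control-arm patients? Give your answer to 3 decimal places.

OR = (14 × 53) / (66 × 7) = 742/462 ≈ 1.606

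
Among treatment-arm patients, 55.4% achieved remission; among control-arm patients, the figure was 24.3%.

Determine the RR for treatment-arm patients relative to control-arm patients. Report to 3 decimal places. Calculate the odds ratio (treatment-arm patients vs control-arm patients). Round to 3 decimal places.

RR = 0.5540 / 0.2430 = 2.280
odds, treatment-arm patients = 0.5540/0.4460 = 1.2422
odds, control-arm patients = 0.2430/0.7570 = 0.3210
OR = 1.2422 / 0.3210 = 3.870

RR = 2.280; OR = 3.870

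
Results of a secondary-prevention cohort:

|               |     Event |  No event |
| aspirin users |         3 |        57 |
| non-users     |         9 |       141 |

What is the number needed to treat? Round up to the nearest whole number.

100

risk, aspirin users = 3/60 = 0.050000
risk, non-users = 9/150 = 0.060000
absolute risk difference = 0.010000
1 / 0.010000 = 100.000 → round up → 100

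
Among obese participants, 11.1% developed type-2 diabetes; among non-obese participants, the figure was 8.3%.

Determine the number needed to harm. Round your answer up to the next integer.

36

absolute risk difference = 0.028000
1 / 0.028000 = 35.714 → round up → 36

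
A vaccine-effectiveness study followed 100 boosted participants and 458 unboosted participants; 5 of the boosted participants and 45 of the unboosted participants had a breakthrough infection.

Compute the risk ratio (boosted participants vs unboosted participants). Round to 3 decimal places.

RR: 0.509

risk, boosted participants = 5/100 = 0.0500
risk, unboosted participants = 45/458 = 0.0983
RR = 0.0500 / 0.0983 = 0.509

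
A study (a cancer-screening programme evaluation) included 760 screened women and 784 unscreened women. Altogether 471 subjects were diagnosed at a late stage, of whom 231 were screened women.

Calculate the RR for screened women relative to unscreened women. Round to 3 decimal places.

screened women without the outcome: 760 − 231 = 529
unscreened women with the outcome: 471 − 231 = 240
unscreened women without the outcome: 784 − 240 = 544
risk, screened women = 231/760 = 0.3039
risk, unscreened women = 240/784 = 0.3061
RR = 0.3039 / 0.3061 = 0.993

0.993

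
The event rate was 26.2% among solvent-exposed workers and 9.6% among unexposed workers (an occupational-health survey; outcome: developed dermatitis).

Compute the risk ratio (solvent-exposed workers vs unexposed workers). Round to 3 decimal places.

RR = 0.2620 / 0.0960 = 2.729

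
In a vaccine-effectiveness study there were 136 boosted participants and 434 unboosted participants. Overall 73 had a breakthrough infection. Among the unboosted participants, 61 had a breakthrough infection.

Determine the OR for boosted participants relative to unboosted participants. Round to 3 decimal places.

0.592

boosted participants with the outcome: 73 − 61 = 12
boosted participants without the outcome: 136 − 12 = 124
unboosted participants without the outcome: 434 − 61 = 373
OR = (12 × 373) / (124 × 61) = 4476/7564 ≈ 0.592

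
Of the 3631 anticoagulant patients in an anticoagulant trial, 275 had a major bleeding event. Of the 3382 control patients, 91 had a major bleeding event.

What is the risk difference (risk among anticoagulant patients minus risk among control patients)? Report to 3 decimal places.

risk, anticoagulant patients = 275/3631 = 0.07574
risk, control patients = 91/3382 = 0.02691
risk difference = 0.07574 − 0.02691 = 0.049

RD ≈ 0.049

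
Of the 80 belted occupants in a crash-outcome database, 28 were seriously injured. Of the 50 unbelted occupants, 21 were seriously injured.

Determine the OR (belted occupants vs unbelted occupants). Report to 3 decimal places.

OR = (28 × 29) / (52 × 21) = 812/1092 ≈ 0.744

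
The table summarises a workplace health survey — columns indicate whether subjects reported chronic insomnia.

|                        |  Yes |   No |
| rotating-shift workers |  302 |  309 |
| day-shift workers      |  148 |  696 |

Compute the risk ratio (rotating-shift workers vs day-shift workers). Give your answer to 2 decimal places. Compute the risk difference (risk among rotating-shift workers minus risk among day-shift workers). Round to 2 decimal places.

risk, rotating-shift workers = 302/611 = 0.4943
risk, day-shift workers = 148/844 = 0.1754
RR = 0.4943 / 0.1754 = 2.82
risk difference = 0.4943 − 0.1754 = 0.32

RR = 2.82; RD = 0.32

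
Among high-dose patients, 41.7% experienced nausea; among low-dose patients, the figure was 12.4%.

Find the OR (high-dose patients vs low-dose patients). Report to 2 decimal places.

odds, high-dose patients = 0.4170/0.5830 = 0.7153
odds, low-dose patients = 0.1240/0.8760 = 0.1416
OR = 0.7153 / 0.1416 = 5.05

OR = 5.05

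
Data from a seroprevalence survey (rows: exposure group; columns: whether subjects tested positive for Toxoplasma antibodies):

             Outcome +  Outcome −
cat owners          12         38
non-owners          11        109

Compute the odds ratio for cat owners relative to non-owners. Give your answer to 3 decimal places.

OR = (12 × 109) / (38 × 11) = 1308/418 ≈ 3.129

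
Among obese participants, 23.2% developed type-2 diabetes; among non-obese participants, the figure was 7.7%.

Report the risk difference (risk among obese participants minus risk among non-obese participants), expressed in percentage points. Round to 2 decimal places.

risk difference = 0.2320 − 0.0770 = 0.1550 → 15.50 percentage points

15.50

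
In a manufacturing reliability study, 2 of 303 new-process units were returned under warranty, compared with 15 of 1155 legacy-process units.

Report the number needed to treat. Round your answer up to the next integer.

NNT ≈ 157

risk, new-process units = 2/303 = 0.006601
risk, legacy-process units = 15/1155 = 0.012987
absolute risk difference = 0.006386
1 / 0.006386 = 156.593 → round up → 157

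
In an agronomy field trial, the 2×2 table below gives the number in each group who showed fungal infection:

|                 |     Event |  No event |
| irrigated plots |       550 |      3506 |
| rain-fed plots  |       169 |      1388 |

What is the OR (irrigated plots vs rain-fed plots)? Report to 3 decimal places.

OR = (550 × 1388) / (3506 × 169) = 763400/592514 ≈ 1.288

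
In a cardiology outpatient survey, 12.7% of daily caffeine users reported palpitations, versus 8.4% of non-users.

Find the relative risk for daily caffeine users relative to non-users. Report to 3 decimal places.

RR = 0.1270 / 0.0840 = 1.512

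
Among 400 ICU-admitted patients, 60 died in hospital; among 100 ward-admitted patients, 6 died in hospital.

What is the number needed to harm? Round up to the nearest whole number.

risk, ICU-admitted patients = 60/400 = 0.150000
risk, ward-admitted patients = 6/100 = 0.060000
absolute risk difference = 0.090000
1 / 0.090000 = 11.111 → round up → 12

12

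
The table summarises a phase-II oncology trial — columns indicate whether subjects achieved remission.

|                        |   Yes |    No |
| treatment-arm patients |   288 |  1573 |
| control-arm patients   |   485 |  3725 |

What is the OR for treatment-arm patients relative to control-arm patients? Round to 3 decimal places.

OR = (288 × 3725) / (1573 × 485) = 1072800/762905 ≈ 1.406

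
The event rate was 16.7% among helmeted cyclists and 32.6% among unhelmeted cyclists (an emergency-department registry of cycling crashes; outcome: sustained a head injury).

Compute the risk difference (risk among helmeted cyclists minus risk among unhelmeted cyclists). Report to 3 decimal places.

risk difference = 0.1670 − 0.3260 = -0.159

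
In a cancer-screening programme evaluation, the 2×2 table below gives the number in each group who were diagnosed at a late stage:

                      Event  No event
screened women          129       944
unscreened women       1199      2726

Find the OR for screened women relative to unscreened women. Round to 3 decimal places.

OR = (129 × 2726) / (944 × 1199) = 351654/1131856 ≈ 0.311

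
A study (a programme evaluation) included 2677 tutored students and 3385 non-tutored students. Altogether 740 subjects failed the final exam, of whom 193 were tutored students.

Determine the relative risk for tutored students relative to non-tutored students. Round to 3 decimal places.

tutored students without the outcome: 2677 − 193 = 2484
non-tutored students with the outcome: 740 − 193 = 547
non-tutored students without the outcome: 3385 − 547 = 2838
risk, tutored students = 193/2677 = 0.0721
risk, non-tutored students = 547/3385 = 0.1616
RR = 0.0721 / 0.1616 = 0.446

RR: 0.446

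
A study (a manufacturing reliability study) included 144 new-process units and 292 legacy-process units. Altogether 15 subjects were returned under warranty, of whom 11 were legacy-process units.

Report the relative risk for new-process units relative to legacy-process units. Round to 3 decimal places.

new-process units with the outcome: 15 − 11 = 4
new-process units without the outcome: 144 − 4 = 140
legacy-process units without the outcome: 292 − 11 = 281
risk, new-process units = 4/144 = 0.02778
risk, legacy-process units = 11/292 = 0.03767
RR = 0.02778 / 0.03767 = 0.737

RR: 0.737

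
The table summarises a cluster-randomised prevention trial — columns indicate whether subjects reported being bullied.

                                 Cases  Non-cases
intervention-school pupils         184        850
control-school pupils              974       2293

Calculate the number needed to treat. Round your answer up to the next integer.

risk, intervention-school pupils = 184/1034 = 0.177950
risk, control-school pupils = 974/3267 = 0.298133
absolute risk difference = 0.120183
1 / 0.120183 = 8.321 → round up → 9

9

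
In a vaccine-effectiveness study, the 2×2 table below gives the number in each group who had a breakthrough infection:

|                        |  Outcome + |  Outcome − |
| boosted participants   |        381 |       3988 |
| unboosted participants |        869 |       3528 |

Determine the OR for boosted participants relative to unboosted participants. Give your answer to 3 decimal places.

0.388

odds, boosted participants = 381/3988 = 0.0955
odds, unboosted participants = 869/3528 = 0.2463
OR = 0.0955 / 0.2463 = 0.388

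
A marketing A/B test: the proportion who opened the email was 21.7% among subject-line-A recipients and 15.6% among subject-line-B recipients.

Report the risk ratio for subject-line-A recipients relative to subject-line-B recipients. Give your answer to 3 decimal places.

RR = 0.2170 / 0.1560 = 1.391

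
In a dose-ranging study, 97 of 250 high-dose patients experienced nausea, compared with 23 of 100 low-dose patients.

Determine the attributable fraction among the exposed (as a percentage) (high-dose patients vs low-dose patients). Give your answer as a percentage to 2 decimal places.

AR% = 40.72%

risk, high-dose patients = 97/250 = 0.3880
risk, low-dose patients = 23/100 = 0.2300
AR% = (0.3880 − 0.2300) / 0.3880 = 0.4072 → 40.72%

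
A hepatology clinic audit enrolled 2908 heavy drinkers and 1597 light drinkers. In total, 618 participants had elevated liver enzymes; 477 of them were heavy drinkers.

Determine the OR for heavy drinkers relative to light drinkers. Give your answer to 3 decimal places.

OR ≈ 2.026

heavy drinkers without the outcome: 2908 − 477 = 2431
light drinkers with the outcome: 618 − 477 = 141
light drinkers without the outcome: 1597 − 141 = 1456
OR = (477 × 1456) / (2431 × 141) = 694512/342771 ≈ 2.026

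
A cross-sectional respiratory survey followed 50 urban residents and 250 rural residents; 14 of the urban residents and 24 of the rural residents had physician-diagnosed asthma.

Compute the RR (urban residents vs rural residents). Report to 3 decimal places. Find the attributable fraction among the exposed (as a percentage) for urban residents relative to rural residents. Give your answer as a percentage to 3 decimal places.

RR = 2.917; AR% = 65.714%

risk, urban residents = 14/50 = 0.2800
risk, rural residents = 24/250 = 0.0960
RR = 0.2800 / 0.0960 = 2.917
AR% = (0.2800 − 0.0960) / 0.2800 = 0.6571 → 65.714%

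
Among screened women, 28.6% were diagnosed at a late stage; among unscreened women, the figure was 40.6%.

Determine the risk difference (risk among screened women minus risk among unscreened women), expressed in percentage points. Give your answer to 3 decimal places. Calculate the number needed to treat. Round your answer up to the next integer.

RD = -12.000; NNT = 9

risk difference = 0.2860 − 0.4060 = -0.1200 → -12.000 percentage points
absolute risk difference = 0.120000
1 / 0.120000 = 8.333 → round up → 9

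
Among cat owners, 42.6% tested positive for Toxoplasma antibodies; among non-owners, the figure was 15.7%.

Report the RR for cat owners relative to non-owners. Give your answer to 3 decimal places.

RR = 0.4260 / 0.1570 = 2.713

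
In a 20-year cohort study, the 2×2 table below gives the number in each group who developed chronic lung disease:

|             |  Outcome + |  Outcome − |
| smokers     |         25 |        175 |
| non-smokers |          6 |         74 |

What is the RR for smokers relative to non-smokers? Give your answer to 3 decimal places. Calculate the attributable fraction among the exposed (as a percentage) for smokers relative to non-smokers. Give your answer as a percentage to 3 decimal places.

RR = 1.667; AR% = 40.000%

risk, smokers = 25/200 = 0.1250
risk, non-smokers = 6/80 = 0.0750
RR = 0.1250 / 0.0750 = 1.667
AR% = (0.1250 − 0.0750) / 0.1250 = 0.4000 → 40.000%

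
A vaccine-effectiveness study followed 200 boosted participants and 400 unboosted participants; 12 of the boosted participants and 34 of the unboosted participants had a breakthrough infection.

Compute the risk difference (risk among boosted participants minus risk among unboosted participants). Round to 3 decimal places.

risk, boosted participants = 12/200 = 0.0600
risk, unboosted participants = 34/400 = 0.0850
risk difference = 0.0600 − 0.0850 = -0.025

RD = -0.025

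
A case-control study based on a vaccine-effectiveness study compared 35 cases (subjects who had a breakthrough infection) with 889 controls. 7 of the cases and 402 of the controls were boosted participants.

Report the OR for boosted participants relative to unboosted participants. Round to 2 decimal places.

OR = (7 × 487) / (402 × 28) = 3409/11256 ≈ 0.30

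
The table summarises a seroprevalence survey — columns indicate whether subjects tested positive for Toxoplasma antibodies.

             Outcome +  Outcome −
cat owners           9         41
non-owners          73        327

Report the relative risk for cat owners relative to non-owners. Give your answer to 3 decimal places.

risk, cat owners = 9/50 = 0.1800
risk, non-owners = 73/400 = 0.1825
RR = 0.1800 / 0.1825 = 0.986

RR: 0.986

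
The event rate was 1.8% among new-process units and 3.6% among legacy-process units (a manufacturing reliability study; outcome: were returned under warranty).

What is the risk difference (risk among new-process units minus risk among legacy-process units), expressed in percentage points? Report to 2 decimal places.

RD ≈ -1.80

risk difference = 0.01800 − 0.03600 = -0.01800 → -1.80 percentage points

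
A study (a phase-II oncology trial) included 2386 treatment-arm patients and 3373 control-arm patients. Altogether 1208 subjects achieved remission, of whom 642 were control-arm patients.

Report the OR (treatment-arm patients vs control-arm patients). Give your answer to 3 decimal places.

treatment-arm patients with the outcome: 1208 − 642 = 566
treatment-arm patients without the outcome: 2386 − 566 = 1820
control-arm patients without the outcome: 3373 − 642 = 2731
odds, treatment-arm patients = 566/1820 = 0.3110
odds, control-arm patients = 642/2731 = 0.2351
OR = 0.3110 / 0.2351 = 1.323

1.323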